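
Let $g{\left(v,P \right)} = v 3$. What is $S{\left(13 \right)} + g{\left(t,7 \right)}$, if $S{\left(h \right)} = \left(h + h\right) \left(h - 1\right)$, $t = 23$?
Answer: $381$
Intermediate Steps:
$S{\left(h \right)} = 2 h \left(-1 + h\right)$
$g{\left(v,P \right)} = 3 v$
$S{\left(13 \right)} + g{\left(t,7 \right)} = 2 \cdot 13 \left(-1 + 13\right) + 3 \cdot 23 = 2 \cdot 13 \cdot 12 + 69 = 312 + 69 = 381$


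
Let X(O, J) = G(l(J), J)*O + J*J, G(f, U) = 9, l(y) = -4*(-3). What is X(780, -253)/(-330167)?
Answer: -71029/330167 ≈ -0.21513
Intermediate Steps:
l(y) = 12
X(O, J) = J**2 + 9*O (X(O, J) = 9*O + J*J = 9*O + J**2 = J**2 + 9*O)
X(780, -253)/(-330167) = ((-253)**2 + 9*780)/(-330167) = (64009 + 7020)*(-1/330167) = 71029*(-1/330167) = -71029/330167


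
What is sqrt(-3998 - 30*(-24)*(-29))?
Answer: I*sqrt(24878) ≈ 157.73*I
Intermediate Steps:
sqrt(-3998 - 30*(-24)*(-29)) = sqrt(-3998 + 720*(-29)) = sqrt(-3998 - 20880) = sqrt(-24878) = I*sqrt(24878)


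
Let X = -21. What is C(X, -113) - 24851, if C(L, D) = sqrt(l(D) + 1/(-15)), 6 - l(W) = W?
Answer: -24851 + 2*sqrt(6690)/15 ≈ -24840.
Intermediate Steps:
l(W) = 6 - W
C(L, D) = sqrt(89/15 - D) (C(L, D) = sqrt((6 - D) + 1/(-15)) = sqrt((6 - D) - 1/15) = sqrt(89/15 - D))
C(X, -113) - 24851 = sqrt(1335 - 225*(-113))/15 - 24851 = sqrt(1335 + 25425)/15 - 24851 = sqrt(26760)/15 - 24851 = (2*sqrt(6690))/15 - 24851 = 2*sqrt(6690)/15 - 24851 = -24851 + 2*sqrt(6690)/15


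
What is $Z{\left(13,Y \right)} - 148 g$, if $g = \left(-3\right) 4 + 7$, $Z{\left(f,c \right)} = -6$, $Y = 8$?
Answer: $734$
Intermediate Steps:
$g = -5$ ($g = -12 + 7 = -5$)
$Z{\left(13,Y \right)} - 148 g = -6 - -740 = -6 + 740 = 734$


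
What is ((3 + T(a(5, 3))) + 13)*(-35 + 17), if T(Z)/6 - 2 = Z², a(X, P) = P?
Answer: -1476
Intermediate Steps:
T(Z) = 12 + 6*Z²
((3 + T(a(5, 3))) + 13)*(-35 + 17) = ((3 + (12 + 6*3²)) + 13)*(-35 + 17) = ((3 + (12 + 6*9)) + 13)*(-18) = ((3 + (12 + 54)) + 13)*(-18) = ((3 + 66) + 13)*(-18) = (69 + 13)*(-18) = 82*(-18) = -1476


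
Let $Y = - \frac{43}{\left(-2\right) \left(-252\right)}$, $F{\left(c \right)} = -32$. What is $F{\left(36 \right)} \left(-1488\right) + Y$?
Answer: $\frac{23998421}{504} \approx 47616.0$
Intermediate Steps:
$Y = - \frac{43}{504} \approx -0.085317$
$F{\left(36 \right)} \left(-1488\right) + Y = \left(-32\right) \left(-1488\right) - \frac{43}{504} = 47616 - \frac{43}{504} = \frac{23998421}{504}$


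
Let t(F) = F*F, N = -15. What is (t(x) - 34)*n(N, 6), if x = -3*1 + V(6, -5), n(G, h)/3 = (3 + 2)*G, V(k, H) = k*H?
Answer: -237375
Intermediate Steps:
V(k, H) = H*k
n(G, h) = 15*G (n(G, h) = 3*((3 + 2)*G) = 3*(5*G) = 15*G)
x = -33 (x = -3*1 - 5*6 = -3 - 30 = -33)
t(F) = F²
(t(x) - 34)*n(N, 6) = ((-33)² - 34)*(15*(-15)) = (1089 - 34)*(-225) = 1055*(-225) = -237375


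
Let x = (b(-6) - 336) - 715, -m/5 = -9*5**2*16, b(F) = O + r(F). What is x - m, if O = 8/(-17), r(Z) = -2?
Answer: -323909/17 ≈ -19053.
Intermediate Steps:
O = -8/17 (O = 8*(-1/17) = -8/17 ≈ -0.47059)
b(F) = -42/17 (b(F) = -8/17 - 2 = -42/17)
m = 18000 (m = -5*(-9*5**2)*16 = -5*(-9*25)*16 = -(-1125)*16 = -5*(-3600) = 18000)
x = -17909/17 (x = (-42/17 - 336) - 715 = -5754/17 - 715 = -17909/17 ≈ -1053.5)
x - m = -17909/17 - 1*18000 = -17909/17 - 18000 = -323909/17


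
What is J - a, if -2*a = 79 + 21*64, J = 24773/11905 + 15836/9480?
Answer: 2018070968/2821485 ≈ 715.25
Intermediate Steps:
J = 21168781/5642970 (J = 24773*(1/11905) + 15836*(1/9480) = 24773/11905 + 3959/2370 = 21168781/5642970 ≈ 3.7514)
a = -1423/2 (a = -(79 + 21*64)/2 = -(79 + 1344)/2 = -1/2*1423 = -1423/2 ≈ -711.50)
J - a = 21168781/5642970 - 1*(-1423/2) = 21168781/5642970 + 1423/2 = 2018070968/2821485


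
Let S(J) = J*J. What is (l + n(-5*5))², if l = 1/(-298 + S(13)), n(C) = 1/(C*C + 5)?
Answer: 27889/733868100 ≈ 3.8003e-5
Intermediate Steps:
S(J) = J²
n(C) = 1/(5 + C²) (n(C) = 1/(C² + 5) = 1/(5 + C²))
l = -1/129 (l = 1/(-298 + 13²) = 1/(-298 + 169) = 1/(-129) = -1/129 ≈ -0.0077519)
(l + n(-5*5))² = (-1/129 + 1/(5 + (-5*5)²))² = (-1/129 + 1/(5 + (-25)²))² = (-1/129 + 1/(5 + 625))² = (-1/129 + 1/630)² = (-167/27090)² = 27889/733868100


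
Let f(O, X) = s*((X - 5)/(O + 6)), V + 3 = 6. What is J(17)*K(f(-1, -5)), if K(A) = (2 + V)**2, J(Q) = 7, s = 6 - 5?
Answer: 175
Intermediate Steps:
s = 1
V = 3 (V = -3 + 6 = 3)
f(O, X) = (-5 + X)/(6 + O) (f(O, X) = 1*((X - 5)/(O + 6)) = 1*((-5 + X)/(6 + O)) = (-5 + X)/(6 + O))
K(A) = 25 (K(A) = (2 + 3)**2 = 5**2 = 25)
J(17)*K(f(-1, -5)) = 7*25 = 175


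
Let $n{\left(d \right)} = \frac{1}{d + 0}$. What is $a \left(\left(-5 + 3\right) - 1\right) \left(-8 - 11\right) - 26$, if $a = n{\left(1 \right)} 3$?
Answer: $145$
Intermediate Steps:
$n{\left(d \right)} = \frac{1}{d}$
$a = 3$ ($a = 1^{-1} \cdot 3 = 1 \cdot 3 = 3$)
$a \left(\left(-5 + 3\right) - 1\right) \left(-8 - 11\right) - 26 = 3 \left(\left(-5 + 3\right) - 1\right) \left(-8 - 11\right) - 26 = 3 \left(-2 - 1\right) \left(-19\right) - 26 = 3 \left(\left(-3\right) \left(-19\right)\right) - 26 = 3 \cdot 57 - 26 = 171 - 26 = 145$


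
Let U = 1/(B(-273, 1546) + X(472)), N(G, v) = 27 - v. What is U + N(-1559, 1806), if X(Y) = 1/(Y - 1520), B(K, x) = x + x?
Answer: -5764697237/3240415 ≈ -1779.0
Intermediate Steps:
B(K, x) = 2*x
X(Y) = 1/(-1520 + Y)
U = 1048/3240415 (U = 1/(2*1546 + 1/(-1520 + 472)) = 1/(3092 + 1/(-1048)) = 1/(3092 - 1/1048) = 1/(3240415/1048) = 1048/3240415 ≈ 0.00032342)
U + N(-1559, 1806) = 1048/3240415 + (27 - 1*1806) = 1048/3240415 + (27 - 1806) = 1048/3240415 - 1779 = -5764697237/3240415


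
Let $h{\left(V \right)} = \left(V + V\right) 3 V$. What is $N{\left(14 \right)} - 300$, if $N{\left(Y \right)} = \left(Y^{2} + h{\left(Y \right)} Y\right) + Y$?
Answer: $16374$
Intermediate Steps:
$h{\left(V \right)} = 6 V^{2}$ ($h{\left(V \right)} = 2 V 3 V = 6 V^{2}$)
$N{\left(Y \right)} = Y + Y^{2} + 6 Y^{3}$ ($N{\left(Y \right)} = \left(Y^{2} + 6 Y^{2} Y\right) + Y = \left(Y^{2} + 6 Y^{3}\right) + Y = Y + Y^{2} + 6 Y^{3}$)
$N{\left(14 \right)} - 300 = 14 \left(1 + 14 + 6 \cdot 14^{2}\right) - 300 = 14 \left(1 + 14 + 6 \cdot 196\right) - 300 = 14 \left(1 + 14 + 1176\right) - 300 = 14 \cdot 1191 - 300 = 16674 - 300 = 16374$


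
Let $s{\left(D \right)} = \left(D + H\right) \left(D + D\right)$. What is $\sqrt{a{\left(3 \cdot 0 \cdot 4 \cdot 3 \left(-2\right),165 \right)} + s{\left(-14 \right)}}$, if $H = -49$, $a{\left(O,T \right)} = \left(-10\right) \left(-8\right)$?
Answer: $2 \sqrt{461} \approx 42.942$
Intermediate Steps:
$a{\left(O,T \right)} = 80$
$s{\left(D \right)} = 2 D \left(-49 + D\right)$ ($s{\left(D \right)} = \left(D - 49\right) \left(D + D\right) = \left(-49 + D\right) 2 D = 2 D \left(-49 + D\right)$)
$\sqrt{a{\left(3 \cdot 0 \cdot 4 \cdot 3 \left(-2\right),165 \right)} + s{\left(-14 \right)}} = \sqrt{80 + 2 \left(-14\right) \left(-49 - 14\right)} = \sqrt{80 + 2 \left(-14\right) \left(-63\right)} = \sqrt{80 + 1764} = \sqrt{1844} = 2 \sqrt{461}$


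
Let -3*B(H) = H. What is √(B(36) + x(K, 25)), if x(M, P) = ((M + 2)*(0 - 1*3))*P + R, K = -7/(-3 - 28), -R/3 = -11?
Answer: 2*I*√35061/31 ≈ 12.08*I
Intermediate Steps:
R = 33 (R = -3*(-11) = 33)
B(H) = -H/3
K = 7/31 (K = -7/(-31) = -7*(-1/31) = 7/31 ≈ 0.22581)
x(M, P) = 33 + P*(-6 - 3*M) (x(M, P) = ((M + 2)*(0 - 1*3))*P + 33 = ((2 + M)*(0 - 3))*P + 33 = ((2 + M)*(-3))*P + 33 = (-6 - 3*M)*P + 33 = P*(-6 - 3*M) + 33 = 33 + P*(-6 - 3*M))
√(B(36) + x(K, 25)) = √(-⅓*36 + (33 - 6*25 - 3*7/31*25)) = √(-12 + (33 - 150 - 525/31)) = √(-12 - 4152/31) = √(-4524/31) = 2*I*√35061/31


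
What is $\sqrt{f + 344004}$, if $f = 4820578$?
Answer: $\sqrt{5164582} \approx 2272.6$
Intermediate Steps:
$\sqrt{f + 344004} = \sqrt{4820578 + 344004} = \sqrt{5164582}$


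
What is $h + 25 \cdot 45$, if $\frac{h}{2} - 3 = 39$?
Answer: $1209$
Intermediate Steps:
$h = 84$ ($h = 6 + 2 \cdot 39 = 6 + 78 = 84$)
$h + 25 \cdot 45 = 84 + 25 \cdot 45 = 84 + 1125 = 1209$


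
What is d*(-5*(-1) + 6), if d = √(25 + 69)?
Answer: 11*√94 ≈ 106.65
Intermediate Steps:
d = √94 ≈ 9.6954
d*(-5*(-1) + 6) = √94*(-5*(-1) + 6) = √94*(5 + 6) = √94*11 = 11*√94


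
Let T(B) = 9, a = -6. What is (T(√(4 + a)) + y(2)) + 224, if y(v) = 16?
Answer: 249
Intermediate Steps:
(T(√(4 + a)) + y(2)) + 224 = (9 + 16) + 224 = 25 + 224 = 249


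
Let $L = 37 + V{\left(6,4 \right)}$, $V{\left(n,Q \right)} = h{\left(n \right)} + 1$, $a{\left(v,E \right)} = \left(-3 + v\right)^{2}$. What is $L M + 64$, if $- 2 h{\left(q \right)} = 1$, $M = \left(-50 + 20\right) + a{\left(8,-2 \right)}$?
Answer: $- \frac{247}{2} \approx -123.5$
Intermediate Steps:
$M = -5$ ($M = \left(-50 + 20\right) + \left(-3 + 8\right)^{2} = -30 + 5^{2} = -30 + 25 = -5$)
$h{\left(q \right)} = - \frac{1}{2}$ ($h{\left(q \right)} = \left(- \frac{1}{2}\right) 1 = - \frac{1}{2}$)
$V{\left(n,Q \right)} = \frac{1}{2}$ ($V{\left(n,Q \right)} = - \frac{1}{2} + 1 = \frac{1}{2}$)
$L = \frac{75}{2}$ ($L = 37 + \frac{1}{2} = \frac{75}{2} \approx 37.5$)
$L M + 64 = \frac{75}{2} \left(-5\right) + 64 = - \frac{375}{2} + 64 = - \frac{247}{2}$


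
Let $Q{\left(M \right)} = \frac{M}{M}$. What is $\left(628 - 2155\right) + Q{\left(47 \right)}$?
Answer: $-1526$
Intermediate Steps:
$Q{\left(M \right)} = 1$
$\left(628 - 2155\right) + Q{\left(47 \right)} = \left(628 - 2155\right) + 1 = -1527 + 1 = -1526$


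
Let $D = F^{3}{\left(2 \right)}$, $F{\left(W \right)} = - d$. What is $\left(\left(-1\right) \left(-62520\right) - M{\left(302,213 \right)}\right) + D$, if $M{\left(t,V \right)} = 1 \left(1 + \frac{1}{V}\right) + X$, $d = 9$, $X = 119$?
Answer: $\frac{13135922}{213} \approx 61671.0$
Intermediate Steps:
$M{\left(t,V \right)} = 120 + \frac{1}{V}$ ($M{\left(t,V \right)} = 1 \left(1 + \frac{1}{V}\right) + 119 = \left(1 + \frac{1}{V}\right) + 119 = 120 + \frac{1}{V}$)
$F{\left(W \right)} = -9$ ($F{\left(W \right)} = \left(-1\right) 9 = -9$)
$D = -729$ ($D = \left(-9\right)^{3} = -729$)
$\left(\left(-1\right) \left(-62520\right) - M{\left(302,213 \right)}\right) + D = \left(\left(-1\right) \left(-62520\right) - \left(120 + \frac{1}{213}\right)\right) - 729 = \left(62520 - \left(120 + \frac{1}{213}\right)\right) - 729 = \left(62520 - \frac{25561}{213}\right) - 729 = \frac{13291199}{213} - 729 = \frac{13135922}{213}$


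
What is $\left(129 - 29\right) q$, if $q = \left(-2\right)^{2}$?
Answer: $400$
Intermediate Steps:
$q = 4$
$\left(129 - 29\right) q = \left(129 - 29\right) 4 = 100 \cdot 4 = 400$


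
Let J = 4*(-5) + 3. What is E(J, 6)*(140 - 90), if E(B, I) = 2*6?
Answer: 600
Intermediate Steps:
J = -17 (J = -20 + 3 = -17)
E(B, I) = 12
E(J, 6)*(140 - 90) = 12*(140 - 90) = 12*50 = 600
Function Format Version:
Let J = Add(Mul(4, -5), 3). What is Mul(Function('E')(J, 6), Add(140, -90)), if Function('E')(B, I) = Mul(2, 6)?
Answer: 600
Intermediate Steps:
J = -17 (J = Add(-20, 3) = -17)
Function('E')(B, I) = 12
Mul(Function('E')(J, 6), Add(140, -90)) = Mul(12, Add(140, -90)) = Mul(12, 50) = 600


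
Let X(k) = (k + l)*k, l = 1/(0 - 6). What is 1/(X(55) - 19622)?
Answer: -6/99637 ≈ -6.0219e-5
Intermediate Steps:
l = -⅙ (l = 1/(-6) = -⅙ ≈ -0.16667)
X(k) = k*(-⅙ + k) (X(k) = (k - ⅙)*k = (-⅙ + k)*k = k*(-⅙ + k))
1/(X(55) - 19622) = 1/(55*(-⅙ + 55) - 19622) = 1/(55*(329/6) - 19622) = 1/(18095/6 - 19622) = 1/(-99637/6) = -6/99637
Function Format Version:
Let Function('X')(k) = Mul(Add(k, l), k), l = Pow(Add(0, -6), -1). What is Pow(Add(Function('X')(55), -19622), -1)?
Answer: Rational(-6, 99637) ≈ -6.0219e-5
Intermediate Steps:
l = Rational(-1, 6) (l = Pow(-6, -1) = Rational(-1, 6) ≈ -0.16667)
Function('X')(k) = Mul(k, Add(Rational(-1, 6), k)) (Function('X')(k) = Mul(Add(k, Rational(-1, 6)), k) = Mul(Add(Rational(-1, 6), k), k) = Mul(k, Add(Rational(-1, 6), k)))
Pow(Add(Function('X')(55), -19622), -1) = Pow(Add(Mul(55, Add(Rational(-1, 6), 55)), -19622), -1) = Pow(Add(Mul(55, Rational(329, 6)), -19622), -1) = Pow(Add(Rational(18095, 6), -19622), -1) = Pow(Rational(-99637, 6), -1) = Rational(-6, 99637)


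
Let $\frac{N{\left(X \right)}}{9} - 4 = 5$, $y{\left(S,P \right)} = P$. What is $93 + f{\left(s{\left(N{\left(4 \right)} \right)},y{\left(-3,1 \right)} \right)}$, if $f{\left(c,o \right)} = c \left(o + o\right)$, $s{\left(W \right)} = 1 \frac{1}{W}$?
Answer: $\frac{7535}{81} \approx 93.025$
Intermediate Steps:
$N{\left(X \right)} = 81$ ($N{\left(X \right)} = 36 + 9 \cdot 5 = 36 + 45 = 81$)
$s{\left(W \right)} = \frac{1}{W}$
$f{\left(c,o \right)} = 2 c o$ ($f{\left(c,o \right)} = c 2 o = 2 c o$)
$93 + f{\left(s{\left(N{\left(4 \right)} \right)},y{\left(-3,1 \right)} \right)} = 93 + 2 \cdot \frac{1}{81} \cdot 1 = 93 + \frac{2}{81} = \frac{7535}{81}$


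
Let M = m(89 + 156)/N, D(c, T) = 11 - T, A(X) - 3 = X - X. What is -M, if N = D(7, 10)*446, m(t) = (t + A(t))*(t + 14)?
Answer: -32116/223 ≈ -144.02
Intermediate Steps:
A(X) = 3 (A(X) = 3 + (X - X) = 3 + 0 = 3)
m(t) = (3 + t)*(14 + t) (m(t) = (t + 3)*(t + 14) = (3 + t)*(14 + t))
N = 446 (N = (11 - 1*10)*446 = (11 - 10)*446 = 1*446 = 446)
M = 32116/223 (M = (42 + (89 + 156)² + 17*(89 + 156))/446 = (42 + 245² + 17*245)*(1/446) = (42 + 60025 + 4165)*(1/446) = 64232*(1/446) = 32116/223 ≈ 144.02)
-M = -1*32116/223 = -32116/223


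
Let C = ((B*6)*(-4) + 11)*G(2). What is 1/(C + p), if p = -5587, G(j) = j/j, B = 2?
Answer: -1/5624 ≈ -0.00017781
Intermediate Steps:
G(j) = 1
C = -37 (C = ((2*6)*(-4) + 11)*1 = (12*(-4) + 11)*1 = (-48 + 11)*1 = -37*1 = -37)
1/(C + p) = 1/(-37 - 5587) = 1/(-5624) = -1/5624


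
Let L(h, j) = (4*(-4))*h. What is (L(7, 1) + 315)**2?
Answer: 41209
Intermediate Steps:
L(h, j) = -16*h
(L(7, 1) + 315)**2 = (-16*7 + 315)**2 = (-112 + 315)**2 = 203**2 = 41209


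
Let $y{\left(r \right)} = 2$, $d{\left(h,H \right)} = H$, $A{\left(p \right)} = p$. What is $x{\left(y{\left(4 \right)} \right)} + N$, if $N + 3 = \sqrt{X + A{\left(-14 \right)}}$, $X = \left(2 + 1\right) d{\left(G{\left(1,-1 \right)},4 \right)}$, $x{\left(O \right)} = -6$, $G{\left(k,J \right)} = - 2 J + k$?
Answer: $-9 + i \sqrt{2} \approx -9.0 + 1.4142 i$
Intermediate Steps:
$G{\left(k,J \right)} = k - 2 J$
$X = 12$ ($X = \left(2 + 1\right) 4 = 3 \cdot 4 = 12$)
$N = -3 + i \sqrt{2}$ ($N = -3 + \sqrt{12 - 14} = -3 + \sqrt{-2} = -3 + i \sqrt{2} \approx -3.0 + 1.4142 i$)
$x{\left(y{\left(4 \right)} \right)} + N = -6 - \left(3 - i \sqrt{2}\right) = -9 + i \sqrt{2}$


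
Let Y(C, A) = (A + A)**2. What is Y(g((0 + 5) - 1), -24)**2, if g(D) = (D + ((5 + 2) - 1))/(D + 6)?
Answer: 5308416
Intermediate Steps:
g(D) = 1 (g(D) = (D + (7 - 1))/(6 + D) = (D + 6)/(6 + D) = (6 + D)/(6 + D) = 1)
Y(C, A) = 4*A**2 (Y(C, A) = (2*A)**2 = 4*A**2)
Y(g((0 + 5) - 1), -24)**2 = (4*(-24)**2)**2 = (4*576)**2 = 2304**2 = 5308416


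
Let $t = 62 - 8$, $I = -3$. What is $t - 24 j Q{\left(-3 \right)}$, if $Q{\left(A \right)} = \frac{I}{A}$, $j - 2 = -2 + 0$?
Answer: $54$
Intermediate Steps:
$j = 0$ ($j = 2 + \left(-2 + 0\right) = 2 - 2 = 0$)
$Q{\left(A \right)} = - \frac{3}{A}$
$t = 54$ ($t = 62 - 8 = 54$)
$t - 24 j Q{\left(-3 \right)} = 54 - 24 \cdot 0 \left(- \frac{3}{-3}\right) = 54 - 24 \cdot 0 \left(\left(-3\right) \left(- \frac{1}{3}\right)\right) = 54 - 24 \cdot 0 \cdot 1 = 54 - 0 = 54 + 0 = 54$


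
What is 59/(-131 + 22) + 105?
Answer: 11386/109 ≈ 104.46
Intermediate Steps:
59/(-131 + 22) + 105 = 59/(-109) + 105 = -1/109*59 + 105 = -59/109 + 105 = 11386/109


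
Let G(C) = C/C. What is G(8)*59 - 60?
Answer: -1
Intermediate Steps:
G(C) = 1
G(8)*59 - 60 = 1*59 - 60 = 59 - 60 = -1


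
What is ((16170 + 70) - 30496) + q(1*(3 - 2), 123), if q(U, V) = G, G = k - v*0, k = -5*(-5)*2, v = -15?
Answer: -14206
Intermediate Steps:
k = 50 (k = 25*2 = 50)
G = 50 (G = 50 - (-15)*0 = 50 - 1*0 = 50 + 0 = 50)
q(U, V) = 50
((16170 + 70) - 30496) + q(1*(3 - 2), 123) = ((16170 + 70) - 30496) + 50 = (16240 - 30496) + 50 = -14256 + 50 = -14206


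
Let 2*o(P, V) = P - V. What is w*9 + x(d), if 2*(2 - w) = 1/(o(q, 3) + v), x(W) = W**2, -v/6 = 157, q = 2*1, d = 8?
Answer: 154579/1885 ≈ 82.005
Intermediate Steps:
q = 2
o(P, V) = P/2 - V/2 (o(P, V) = (P - V)/2 = P/2 - V/2)
v = -942 (v = -6*157 = -942)
w = 3771/1885 (w = 2 - 1/(2*(((1/2)*2 - 1/2*3) - 942)) = 2 - 1/(2*((1 - 3/2) - 942)) = 2 - 1/(2*(-1/2 - 942)) = 2 - 1/(2*(-1885/2)) = 2 - 1/2*(-2/1885) = 2 + 1/1885 = 3771/1885 ≈ 2.0005)
w*9 + x(d) = (3771/1885)*9 + 8**2 = 33939/1885 + 64 = 154579/1885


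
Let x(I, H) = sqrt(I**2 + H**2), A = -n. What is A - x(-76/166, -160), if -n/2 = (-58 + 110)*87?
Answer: 9048 - 2*sqrt(44089961)/83 ≈ 8888.0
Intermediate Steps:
n = -9048 (n = -2*(-58 + 110)*87 = -104*87 = -2*4524 = -9048)
A = 9048 (A = -1*(-9048) = 9048)
x(I, H) = sqrt(H**2 + I**2)
A - x(-76/166, -160) = 9048 - sqrt((-160)**2 + (-76/166)**2) = 9048 - sqrt(25600 + (-76*1/166)**2) = 9048 - sqrt(25600 + (-38/83)**2) = 9048 - sqrt(25600 + 1444/6889) = 9048 - sqrt(176359844/6889) = 9048 - 2*sqrt(44089961)/83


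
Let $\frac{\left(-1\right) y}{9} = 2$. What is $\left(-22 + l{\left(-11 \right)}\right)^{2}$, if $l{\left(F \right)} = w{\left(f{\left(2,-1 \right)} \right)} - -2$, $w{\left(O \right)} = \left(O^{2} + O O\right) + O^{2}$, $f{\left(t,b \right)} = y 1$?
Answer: $906304$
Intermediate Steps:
$y = -18$ ($y = \left(-9\right) 2 = -18$)
$f{\left(t,b \right)} = -18$ ($f{\left(t,b \right)} = \left(-18\right) 1 = -18$)
$w{\left(O \right)} = 3 O^{2}$ ($w{\left(O \right)} = \left(O^{2} + O^{2}\right) + O^{2} = 2 O^{2} + O^{2} = 3 O^{2}$)
$l{\left(F \right)} = 974$ ($l{\left(F \right)} = 3 \left(-18\right)^{2} - -2 = 3 \cdot 324 + 2 = 972 + 2 = 974$)
$\left(-22 + l{\left(-11 \right)}\right)^{2} = \left(-22 + 974\right)^{2} = 952^{2} = 906304$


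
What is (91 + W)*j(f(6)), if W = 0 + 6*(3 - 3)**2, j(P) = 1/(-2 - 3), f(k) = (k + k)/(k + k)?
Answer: -91/5 ≈ -18.200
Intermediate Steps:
f(k) = 1 (f(k) = (2*k)/((2*k)) = (2*k)*(1/(2*k)) = 1)
j(P) = -1/5 (j(P) = 1/(-5) = -1/5)
W = 0 (W = 0 + 6*0**2 = 0 + 6*0 = 0 + 0 = 0)
(91 + W)*j(f(6)) = (91 + 0)*(-1/5) = 91*(-1/5) = -91/5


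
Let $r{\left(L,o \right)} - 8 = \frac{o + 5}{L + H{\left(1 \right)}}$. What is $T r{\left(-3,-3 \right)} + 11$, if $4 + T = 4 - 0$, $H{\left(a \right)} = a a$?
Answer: $11$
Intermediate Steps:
$H{\left(a \right)} = a^{2}$
$T = 0$ ($T = -4 + \left(4 - 0\right) = -4 + \left(4 + 0\right) = -4 + 4 = 0$)
$r{\left(L,o \right)} = 8 + \frac{5 + o}{1 + L}$ ($r{\left(L,o \right)} = 8 + \frac{o + 5}{L + 1^{2}} = 8 + \frac{5 + o}{L + 1} = 8 + \frac{5 + o}{1 + L}$)
$T r{\left(-3,-3 \right)} + 11 = 0 \frac{13 - 3 + 8 \left(-3\right)}{1 - 3} + 11 = 0 \frac{13 - 3 - 24}{-2} + 11 = 0 \left(\left(- \frac{1}{2}\right) \left(-14\right)\right) + 11 = 0 \cdot 7 + 11 = 0 + 11 = 11$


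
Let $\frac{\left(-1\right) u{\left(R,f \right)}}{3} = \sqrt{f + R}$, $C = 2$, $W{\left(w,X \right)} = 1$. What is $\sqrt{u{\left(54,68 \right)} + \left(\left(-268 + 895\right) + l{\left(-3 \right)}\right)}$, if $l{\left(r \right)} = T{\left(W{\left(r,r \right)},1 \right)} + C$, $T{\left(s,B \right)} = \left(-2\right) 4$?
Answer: $\sqrt{621 - 3 \sqrt{122}} \approx 24.246$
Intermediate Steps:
$T{\left(s,B \right)} = -8$
$u{\left(R,f \right)} = - 3 \sqrt{R + f}$ ($u{\left(R,f \right)} = - 3 \sqrt{f + R} = - 3 \sqrt{R + f}$)
$l{\left(r \right)} = -6$ ($l{\left(r \right)} = -8 + 2 = -6$)
$\sqrt{u{\left(54,68 \right)} + \left(\left(-268 + 895\right) + l{\left(-3 \right)}\right)} = \sqrt{- 3 \sqrt{54 + 68} + \left(\left(-268 + 895\right) - 6\right)} = \sqrt{- 3 \sqrt{122} + \left(627 - 6\right)} = \sqrt{- 3 \sqrt{122} + 621} = \sqrt{621 - 3 \sqrt{122}}$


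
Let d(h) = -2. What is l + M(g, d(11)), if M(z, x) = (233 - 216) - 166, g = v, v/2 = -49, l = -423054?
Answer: -423203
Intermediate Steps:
v = -98 (v = 2*(-49) = -98)
g = -98
M(z, x) = -149 (M(z, x) = 17 - 166 = -149)
l + M(g, d(11)) = -423054 - 149 = -423203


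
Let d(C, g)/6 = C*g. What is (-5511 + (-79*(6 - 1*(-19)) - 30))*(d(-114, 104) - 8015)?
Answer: 594898916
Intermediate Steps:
d(C, g) = 6*C*g (d(C, g) = 6*(C*g) = 6*C*g)
(-5511 + (-79*(6 - 1*(-19)) - 30))*(d(-114, 104) - 8015) = (-5511 + (-79*(6 - 1*(-19)) - 30))*(6*(-114)*104 - 8015) = (-5511 + (-79*(6 + 19) - 30))*(-71136 - 8015) = (-5511 + (-79*25 - 30))*(-79151) = (-5511 + (-1975 - 30))*(-79151) = (-5511 - 2005)*(-79151) = -7516*(-79151) = 594898916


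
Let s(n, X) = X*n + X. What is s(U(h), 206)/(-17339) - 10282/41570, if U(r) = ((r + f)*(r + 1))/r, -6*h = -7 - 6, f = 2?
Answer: -665763568/2007893355 ≈ -0.33157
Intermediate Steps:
h = 13/6 (h = -(-7 - 6)/6 = -⅙*(-13) = 13/6 ≈ 2.1667)
U(r) = (1 + r)*(2 + r)/r (U(r) = ((r + 2)*(r + 1))/r = ((2 + r)*(1 + r))/r = ((1 + r)*(2 + r))/r = (1 + r)*(2 + r)/r)
s(n, X) = X + X*n
s(U(h), 206)/(-17339) - 10282/41570 = (206*(1 + (3 + 13/6 + 2/(13/6))))/(-17339) - 10282/41570 = (206*(1 + (3 + 13/6 + 2*(6/13))))*(-1/17339) - 10282*1/41570 = (206*(1 + (3 + 13/6 + 12/13)))*(-1/17339) - 5141/20785 = (206*(1 + 475/78))*(-1/17339) - 5141/20785 = (206*(553/78))*(-1/17339) - 5141/20785 = (56959/39)*(-1/17339) - 5141/20785 = -8137/96603 - 5141/20785 = -665763568/2007893355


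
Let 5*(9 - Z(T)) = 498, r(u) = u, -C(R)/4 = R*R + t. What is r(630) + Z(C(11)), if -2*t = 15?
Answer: 2697/5 ≈ 539.40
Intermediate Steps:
t = -15/2 (t = -1/2*15 = -15/2 ≈ -7.5000)
C(R) = 30 - 4*R**2 (C(R) = -4*(R*R - 15/2) = -4*(R**2 - 15/2) = -4*(-15/2 + R**2) = 30 - 4*R**2)
Z(T) = -453/5 (Z(T) = 9 - 1/5*498 = 9 - 498/5 = -453/5)
r(630) + Z(C(11)) = 630 - 453/5 = 2697/5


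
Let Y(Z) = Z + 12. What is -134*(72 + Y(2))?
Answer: -11524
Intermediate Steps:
Y(Z) = 12 + Z
-134*(72 + Y(2)) = -134*(72 + (12 + 2)) = -134*(72 + 14) = -134*86 = -11524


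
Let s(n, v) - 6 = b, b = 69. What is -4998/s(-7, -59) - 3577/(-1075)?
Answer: -68061/1075 ≈ -63.313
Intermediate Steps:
s(n, v) = 75 (s(n, v) = 6 + 69 = 75)
-4998/s(-7, -59) - 3577/(-1075) = -4998/75 - 3577/(-1075) = -4998*1/75 - 3577*(-1/1075) = -1666/25 + 3577/1075 = -68061/1075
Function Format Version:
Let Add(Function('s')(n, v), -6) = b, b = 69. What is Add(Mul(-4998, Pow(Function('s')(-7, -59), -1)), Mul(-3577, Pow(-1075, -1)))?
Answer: Rational(-68061, 1075) ≈ -63.313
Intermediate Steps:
Function('s')(n, v) = 75 (Function('s')(n, v) = Add(6, 69) = 75)
Add(Mul(-4998, Pow(Function('s')(-7, -59), -1)), Mul(-3577, Pow(-1075, -1))) = Add(Mul(-4998, Pow(75, -1)), Mul(-3577, Pow(-1075, -1))) = Add(Mul(-4998, Rational(1, 75)), Mul(-3577, Rational(-1, 1075))) = Add(Rational(-1666, 25), Rational(3577, 1075)) = Rational(-68061, 1075)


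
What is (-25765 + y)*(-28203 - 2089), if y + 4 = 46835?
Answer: -638131272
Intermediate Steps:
y = 46831 (y = -4 + 46835 = 46831)
(-25765 + y)*(-28203 - 2089) = (-25765 + 46831)*(-28203 - 2089) = 21066*(-30292) = -638131272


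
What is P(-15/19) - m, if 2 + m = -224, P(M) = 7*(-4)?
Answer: 198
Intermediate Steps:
P(M) = -28
m = -226 (m = -2 - 224 = -226)
P(-15/19) - m = -28 - 1*(-226) = -28 + 226 = 198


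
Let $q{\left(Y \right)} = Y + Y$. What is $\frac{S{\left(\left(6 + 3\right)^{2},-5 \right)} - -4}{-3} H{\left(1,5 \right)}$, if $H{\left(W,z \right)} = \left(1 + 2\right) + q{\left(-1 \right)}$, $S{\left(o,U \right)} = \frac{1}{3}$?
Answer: $- \frac{13}{9} \approx -1.4444$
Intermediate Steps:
$q{\left(Y \right)} = 2 Y$
$S{\left(o,U \right)} = \frac{1}{3}$
$H{\left(W,z \right)} = 1$ ($H{\left(W,z \right)} = \left(1 + 2\right) + 2 \left(-1\right) = 3 - 2 = 1$)
$\frac{S{\left(\left(6 + 3\right)^{2},-5 \right)} - -4}{-3} H{\left(1,5 \right)} = \frac{\frac{1}{3} - -4}{-3} \cdot 1 = \left(\frac{1}{3} + 4\right) \left(- \frac{1}{3}\right) 1 = \frac{13}{3} \left(- \frac{1}{3}\right) 1 = \left(- \frac{13}{9}\right) 1 = - \frac{13}{9}$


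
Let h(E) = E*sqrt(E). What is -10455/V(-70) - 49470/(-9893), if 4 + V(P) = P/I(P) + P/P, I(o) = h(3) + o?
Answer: 77400503175/14730677 + 2195550*sqrt(3)/19357 ≈ 5450.8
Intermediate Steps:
h(E) = E**(3/2)
I(o) = o + 3*sqrt(3) (I(o) = 3**(3/2) + o = 3*sqrt(3) + o = o + 3*sqrt(3))
V(P) = -3 + P/(P + 3*sqrt(3)) (V(P) = -4 + (P/(P + 3*sqrt(3)) + P/P) = -4 + (P/(P + 3*sqrt(3)) + 1) = -4 + (1 + P/(P + 3*sqrt(3))) = -3 + P/(P + 3*sqrt(3)))
-10455/V(-70) - 49470/(-9893) = -10455/(-3 - 70/(-70 + 3*sqrt(3))) - 49470/(-9893) = -10455/(-3 - 70/(-70 + 3*sqrt(3))) - 49470*(-1/9893) = -10455/(-3 - 70/(-70 + 3*sqrt(3))) + 49470/9893 = 49470/9893 - 10455/(-3 - 70/(-70 + 3*sqrt(3)))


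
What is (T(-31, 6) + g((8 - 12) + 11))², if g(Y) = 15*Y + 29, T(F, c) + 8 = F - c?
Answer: 7921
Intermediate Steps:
T(F, c) = -8 + F - c (T(F, c) = -8 + (F - c) = -8 + F - c)
g(Y) = 29 + 15*Y
(T(-31, 6) + g((8 - 12) + 11))² = ((-8 - 31 - 1*6) + (29 + 15*((8 - 12) + 11)))² = ((-8 - 31 - 6) + (29 + 15*(-4 + 11)))² = (-45 + (29 + 15*7))² = (-45 + (29 + 105))² = (-45 + 134)² = 89² = 7921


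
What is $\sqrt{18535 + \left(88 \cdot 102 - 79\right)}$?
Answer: $6 \sqrt{762} \approx 165.63$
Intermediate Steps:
$\sqrt{18535 + \left(88 \cdot 102 - 79\right)} = \sqrt{18535 + \left(8976 - 79\right)} = \sqrt{18535 + 8897} = \sqrt{27432} = 6 \sqrt{762}$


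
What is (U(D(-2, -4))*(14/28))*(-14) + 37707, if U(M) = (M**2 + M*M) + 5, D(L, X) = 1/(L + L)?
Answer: 301369/8 ≈ 37671.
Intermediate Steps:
D(L, X) = 1/(2*L)
U(M) = 5 + 2*M**2 (U(M) = (M**2 + M**2) + 5 = 2*M**2 + 5 = 5 + 2*M**2)
(U(D(-2, -4))*(14/28))*(-14) + 37707 = ((5 + 2*((1/2)/(-2))**2)*(14/28))*(-14) + 37707 = ((5 + 2*((1/2)*(-1/2))**2)*(14*(1/28)))*(-14) + 37707 = ((5 + 2*(-1/4)**2)*(1/2))*(-14) + 37707 = ((5 + 2*(1/16))*(1/2))*(-14) + 37707 = ((5 + 1/8)*(1/2))*(-14) + 37707 = ((41/8)*(1/2))*(-14) + 37707 = (41/16)*(-14) + 37707 = -287/8 + 37707 = 301369/8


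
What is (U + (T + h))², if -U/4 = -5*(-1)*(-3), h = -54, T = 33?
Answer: 1521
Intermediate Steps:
U = 60 (U = -4*(-5*(-1))*(-3) = -20*(-3) = -4*(-15) = 60)
(U + (T + h))² = (60 + (33 - 54))² = (60 - 21)² = 39² = 1521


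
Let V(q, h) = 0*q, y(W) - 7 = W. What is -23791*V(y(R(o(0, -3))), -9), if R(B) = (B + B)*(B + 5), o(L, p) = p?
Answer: 0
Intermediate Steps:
R(B) = 2*B*(5 + B) (R(B) = (2*B)*(5 + B) = 2*B*(5 + B))
y(W) = 7 + W
V(q, h) = 0
-23791*V(y(R(o(0, -3))), -9) = -23791*0 = 0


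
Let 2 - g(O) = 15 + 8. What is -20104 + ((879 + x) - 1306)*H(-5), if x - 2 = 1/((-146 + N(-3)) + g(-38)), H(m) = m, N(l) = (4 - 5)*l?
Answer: -2948551/164 ≈ -17979.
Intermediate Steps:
N(l) = -l
g(O) = -21 (g(O) = 2 - (15 + 8) = 2 - 1*23 = 2 - 23 = -21)
x = 327/164 (x = 2 + 1/((-146 - 1*(-3)) - 21) = 2 + 1/((-146 + 3) - 21) = 2 + 1/(-143 - 21) = 2 + 1/(-164) = 2 - 1/164 = 327/164 ≈ 1.9939)
-20104 + ((879 + x) - 1306)*H(-5) = -20104 + ((879 + 327/164) - 1306)*(-5) = -20104 + (144483/164 - 1306)*(-5) = -20104 - 69701/164*(-5) = -20104 + 348505/164 = -2948551/164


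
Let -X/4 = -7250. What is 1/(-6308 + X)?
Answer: 1/22692 ≈ 4.4068e-5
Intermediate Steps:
X = 29000 (X = -4*(-7250) = 29000)
1/(-6308 + X) = 1/(-6308 + 29000) = 1/22692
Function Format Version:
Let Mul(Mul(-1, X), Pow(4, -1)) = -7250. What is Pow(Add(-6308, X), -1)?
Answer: Rational(1, 22692) ≈ 4.4068e-5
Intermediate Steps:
X = 29000 (X = Mul(-4, -7250) = 29000)
Pow(Add(-6308, X), -1) = Pow(Add(-6308, 29000), -1) = Pow(22692, -1) = Rational(1, 22692)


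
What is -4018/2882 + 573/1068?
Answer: -439973/512996 ≈ -0.85765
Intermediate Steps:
-4018/2882 + 573/1068 = -4018*1/2882 + 573*(1/1068) = -2009/1441 + 191/356 = -439973/512996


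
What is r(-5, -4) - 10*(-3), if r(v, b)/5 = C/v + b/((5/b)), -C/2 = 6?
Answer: 58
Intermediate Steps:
C = -12 (C = -2*6 = -12)
r(v, b) = b² - 60/v (r(v, b) = 5*(-12/v + b/((5/b))) = 5*(-12/v + b*(b/5)) = 5*(-12/v + b²/5) = b² - 60/v)
r(-5, -4) - 10*(-3) = ((-4)² - 60/(-5)) - 10*(-3) = (16 - 60*(-⅕)) + 30 = (16 + 12) + 30 = 28 + 30 = 58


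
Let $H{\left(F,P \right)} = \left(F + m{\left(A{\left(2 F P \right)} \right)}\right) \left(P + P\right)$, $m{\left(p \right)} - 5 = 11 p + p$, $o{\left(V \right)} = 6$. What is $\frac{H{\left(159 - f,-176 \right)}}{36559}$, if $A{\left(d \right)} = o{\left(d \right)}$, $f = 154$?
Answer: $- \frac{28864}{36559} \approx -0.78952$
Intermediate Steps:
$A{\left(d \right)} = 6$
$m{\left(p \right)} = 5 + 12 p$ ($m{\left(p \right)} = 5 + \left(11 p + p\right) = 5 + 12 p$)
$H{\left(F,P \right)} = 2 P \left(77 + F\right)$ ($H{\left(F,P \right)} = \left(F + \left(5 + 12 \cdot 6\right)\right) \left(P + P\right) = \left(F + \left(5 + 72\right)\right) 2 P = \left(F + 77\right) 2 P = \left(77 + F\right) 2 P = 2 P \left(77 + F\right)$)
$\frac{H{\left(159 - f,-176 \right)}}{36559} = \frac{2 \left(-176\right) \left(77 + \left(159 - 154\right)\right)}{36559} = 2 \left(-176\right) \left(77 + \left(159 - 154\right)\right) \frac{1}{36559} = 2 \left(-176\right) \left(77 + 5\right) \frac{1}{36559} = 2 \left(-176\right) 82 \cdot \frac{1}{36559} = \left(-28864\right) \frac{1}{36559} = - \frac{28864}{36559}$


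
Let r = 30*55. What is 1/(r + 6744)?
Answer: 1/8394 ≈ 0.00011913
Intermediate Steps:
r = 1650
1/(r + 6744) = 1/(1650 + 6744) = 1/8394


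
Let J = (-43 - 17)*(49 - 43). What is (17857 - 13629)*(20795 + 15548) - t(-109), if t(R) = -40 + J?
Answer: 153658604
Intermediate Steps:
J = -360 (J = -60*6 = -360)
t(R) = -400 (t(R) = -40 - 360 = -400)
(17857 - 13629)*(20795 + 15548) - t(-109) = (17857 - 13629)*(20795 + 15548) - 1*(-400) = 4228*36343 + 400 = 153658204 + 400 = 153658604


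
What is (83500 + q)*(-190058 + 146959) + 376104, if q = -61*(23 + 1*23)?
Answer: -3477454602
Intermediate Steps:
q = -2806 (q = -61*(23 + 23) = -61*46 = -2806)
(83500 + q)*(-190058 + 146959) + 376104 = (83500 - 2806)*(-190058 + 146959) + 376104 = 80694*(-43099) + 376104 = -3477830706 + 376104 = -3477454602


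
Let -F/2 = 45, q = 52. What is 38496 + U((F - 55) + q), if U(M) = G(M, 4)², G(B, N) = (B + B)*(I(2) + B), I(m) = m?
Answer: 286527972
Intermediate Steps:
F = -90 (F = -2*45 = -90)
G(B, N) = 2*B*(2 + B) (G(B, N) = (B + B)*(2 + B) = (2*B)*(2 + B) = 2*B*(2 + B))
U(M) = 4*M²*(2 + M)² (U(M) = (2*M*(2 + M))² = 4*M²*(2 + M)²)
38496 + U((F - 55) + q) = 38496 + 4*((-90 - 55) + 52)²*(2 + ((-90 - 55) + 52))² = 38496 + 4*(-145 + 52)²*(2 + (-145 + 52))² = 38496 + 4*(-93)²*(2 - 93)² = 38496 + 4*8649*(-91)² = 38496 + 4*8649*8281 = 38496 + 286489476 = 286527972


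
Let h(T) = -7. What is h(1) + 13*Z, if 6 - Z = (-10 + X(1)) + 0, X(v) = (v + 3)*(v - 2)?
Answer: 253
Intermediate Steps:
X(v) = (-2 + v)*(3 + v) (X(v) = (3 + v)*(-2 + v) = (-2 + v)*(3 + v))
Z = 20 (Z = 6 - ((-10 + (-6 + 1 + 1²)) + 0) = 6 - ((-10 + (-6 + 1 + 1)) + 0) = 6 - ((-10 - 4) + 0) = 6 - (-14 + 0) = 6 - 1*(-14) = 6 + 14 = 20)
h(1) + 13*Z = -7 + 13*20 = -7 + 260 = 253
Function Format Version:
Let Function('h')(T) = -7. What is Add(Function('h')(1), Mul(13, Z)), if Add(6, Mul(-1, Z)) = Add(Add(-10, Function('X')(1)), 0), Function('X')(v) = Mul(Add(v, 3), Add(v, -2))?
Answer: 253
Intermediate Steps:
Function('X')(v) = Mul(Add(-2, v), Add(3, v)) (Function('X')(v) = Mul(Add(3, v), Add(-2, v)) = Mul(Add(-2, v), Add(3, v)))
Z = 20 (Z = Add(6, Mul(-1, Add(Add(-10, Add(-6, 1, Pow(1, 2))), 0))) = Add(6, Mul(-1, Add(Add(-10, Add(-6, 1, 1)), 0))) = Add(6, Mul(-1, Add(Add(-10, -4), 0))) = Add(6, Mul(-1, Add(-14, 0))) = Add(6, Mul(-1, -14)) = Add(6, 14) = 20)
Add(Function('h')(1), Mul(13, Z)) = Add(-7, Mul(13, 20)) = Add(-7, 260) = 253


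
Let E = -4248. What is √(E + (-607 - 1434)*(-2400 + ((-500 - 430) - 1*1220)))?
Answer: √9282302 ≈ 3046.7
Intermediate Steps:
√(E + (-607 - 1434)*(-2400 + ((-500 - 430) - 1*1220))) = √(-4248 + (-607 - 1434)*(-2400 + ((-500 - 430) - 1*1220))) = √(-4248 - 2041*(-2400 + (-930 - 1220))) = √(-4248 - 2041*(-2400 - 2150)) = √(-4248 - 2041*(-4550)) = √(-4248 + 9286550) = √9282302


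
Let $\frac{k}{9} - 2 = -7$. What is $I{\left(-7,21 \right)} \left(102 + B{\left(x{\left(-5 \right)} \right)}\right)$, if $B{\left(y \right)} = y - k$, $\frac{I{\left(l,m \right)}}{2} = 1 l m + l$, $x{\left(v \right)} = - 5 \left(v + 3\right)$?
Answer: $-48356$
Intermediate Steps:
$k = -45$ ($k = 18 + 9 \left(-7\right) = 18 - 63 = -45$)
$x{\left(v \right)} = -15 - 5 v$ ($x{\left(v \right)} = - 5 \left(3 + v\right) = -15 - 5 v$)
$I{\left(l,m \right)} = 2 l + 2 l m$ ($I{\left(l,m \right)} = 2 \left(1 l m + l\right) = 2 \left(l m + l\right) = 2 \left(l + l m\right) = 2 l + 2 l m$)
$B{\left(y \right)} = 45 + y$ ($B{\left(y \right)} = y - -45 = y + 45 = 45 + y$)
$I{\left(-7,21 \right)} \left(102 + B{\left(x{\left(-5 \right)} \right)}\right) = 2 \left(-7\right) \left(1 + 21\right) \left(102 + \left(45 - -10\right)\right) = 2 \left(-7\right) 22 \left(102 + \left(45 + \left(-15 + 25\right)\right)\right) = - 308 \left(102 + \left(45 + 10\right)\right) = - 308 \left(102 + 55\right) = \left(-308\right) 157 = -48356$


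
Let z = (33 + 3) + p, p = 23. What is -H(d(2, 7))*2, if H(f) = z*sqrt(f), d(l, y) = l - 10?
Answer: -236*I*sqrt(2) ≈ -333.75*I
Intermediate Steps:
d(l, y) = -10 + l
z = 59 (z = (33 + 3) + 23 = 36 + 23 = 59)
H(f) = 59*sqrt(f)
-H(d(2, 7))*2 = -59*sqrt(-10 + 2)*2 = -59*sqrt(-8)*2 = -59*(2*I*sqrt(2))*2 = -118*I*sqrt(2)*2 = -236*I*sqrt(2)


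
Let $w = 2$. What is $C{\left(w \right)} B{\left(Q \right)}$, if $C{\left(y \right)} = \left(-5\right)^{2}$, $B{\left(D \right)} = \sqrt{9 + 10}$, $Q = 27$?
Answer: $25 \sqrt{19} \approx 108.97$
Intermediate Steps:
$B{\left(D \right)} = \sqrt{19}$
$C{\left(y \right)} = 25$
$C{\left(w \right)} B{\left(Q \right)} = 25 \sqrt{19}$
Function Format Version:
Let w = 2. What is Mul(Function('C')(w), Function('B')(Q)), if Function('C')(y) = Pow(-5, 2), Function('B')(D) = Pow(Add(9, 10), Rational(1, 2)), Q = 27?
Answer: Mul(25, Pow(19, Rational(1, 2))) ≈ 108.97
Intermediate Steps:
Function('B')(D) = Pow(19, Rational(1, 2))
Function('C')(y) = 25
Mul(Function('C')(w), Function('B')(Q)) = Mul(25, Pow(19, Rational(1, 2)))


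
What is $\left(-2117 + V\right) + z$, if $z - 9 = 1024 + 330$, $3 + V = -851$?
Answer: $-1608$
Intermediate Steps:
$V = -854$ ($V = -3 - 851 = -854$)
$z = 1363$ ($z = 9 + \left(1024 + 330\right) = 9 + 1354 = 1363$)
$\left(-2117 + V\right) + z = \left(-2117 - 854\right) + 1363 = -2971 + 1363 = -1608$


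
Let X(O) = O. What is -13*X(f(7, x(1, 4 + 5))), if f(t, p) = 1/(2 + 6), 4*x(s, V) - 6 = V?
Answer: -13/8 ≈ -1.6250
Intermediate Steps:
x(s, V) = 3/2 + V/4
f(t, p) = 1/8
-13*X(f(7, x(1, 4 + 5))) = -13*1/8 = -13/8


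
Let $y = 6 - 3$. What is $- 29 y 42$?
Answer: $-3654$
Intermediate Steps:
$y = 3$ ($y = 6 - 3 = 3$)
$- 29 y 42 = \left(-29\right) 3 \cdot 42 = \left(-87\right) 42 = -3654$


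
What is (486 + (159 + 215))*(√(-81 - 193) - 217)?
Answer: -186620 + 860*I*√274 ≈ -1.8662e+5 + 14236.0*I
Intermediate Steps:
(486 + (159 + 215))*(√(-81 - 193) - 217) = (486 + 374)*(√(-274) - 217) = 860*(I*√274 - 217) = 860*(-217 + I*√274) = -186620 + 860*I*√274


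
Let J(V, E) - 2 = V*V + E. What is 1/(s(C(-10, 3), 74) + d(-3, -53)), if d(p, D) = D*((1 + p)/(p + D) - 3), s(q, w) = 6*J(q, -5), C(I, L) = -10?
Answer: 28/20695 ≈ 0.0013530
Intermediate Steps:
J(V, E) = 2 + E + V**2 (J(V, E) = 2 + (V*V + E) = 2 + (V**2 + E) = 2 + (E + V**2) = 2 + E + V**2)
s(q, w) = -18 + 6*q**2 (s(q, w) = 6*(2 - 5 + q**2) = 6*(-3 + q**2) = -18 + 6*q**2)
d(p, D) = D*(-3 + (1 + p)/(D + p)) (d(p, D) = D*((1 + p)/(D + p) - 3) = D*(-3 + (1 + p)/(D + p)))
1/(s(C(-10, 3), 74) + d(-3, -53)) = 1/((-18 + 6*(-10)**2) - 53*(1 - 3*(-53) - 2*(-3))/(-53 - 3)) = 1/((-18 + 6*100) - 53*(1 + 159 + 6)/(-56)) = 1/((-18 + 600) - 53*(-1/56)*166) = 1/(582 + 4399/28) = 1/(20695/28) = 28/20695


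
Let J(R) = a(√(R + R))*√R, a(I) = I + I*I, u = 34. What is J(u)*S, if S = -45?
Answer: -3060*√34 - 1530*√2 ≈ -20006.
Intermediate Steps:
a(I) = I + I²
J(R) = R*√2*(1 + √2*√R) (J(R) = (√(R + R)*(1 + √(R + R)))*√R = (√(2*R)*(1 + √(2*R)))*√R = ((√2*√R)*(1 + √2*√R))*√R = (√2*√R*(1 + √2*√R))*√R = R*√2*(1 + √2*√R))
J(u)*S = (2*34^(3/2) + 34*√2)*(-45) = (2*(34*√34) + 34*√2)*(-45) = (68*√34 + 34*√2)*(-45) = (34*√2 + 68*√34)*(-45) = -3060*√34 - 1530*√2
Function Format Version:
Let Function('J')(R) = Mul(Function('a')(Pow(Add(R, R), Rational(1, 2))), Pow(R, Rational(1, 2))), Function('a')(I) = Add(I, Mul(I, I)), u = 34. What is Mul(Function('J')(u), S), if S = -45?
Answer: Add(Mul(-3060, Pow(34, Rational(1, 2))), Mul(-1530, Pow(2, Rational(1, 2)))) ≈ -20006.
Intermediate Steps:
Function('a')(I) = Add(I, Pow(I, 2))
Function('J')(R) = Mul(R, Pow(2, Rational(1, 2)), Add(1, Mul(Pow(2, Rational(1, 2)), Pow(R, Rational(1, 2))))) (Function('J')(R) = Mul(Mul(Pow(Add(R, R), Rational(1, 2)), Add(1, Pow(Add(R, R), Rational(1, 2)))), Pow(R, Rational(1, 2))) = Mul(Mul(Pow(Mul(2, R), Rational(1, 2)), Add(1, Pow(Mul(2, R), Rational(1, 2)))), Pow(R, Rational(1, 2))) = Mul(Mul(Mul(Pow(2, Rational(1, 2)), Pow(R, Rational(1, 2))), Add(1, Mul(Pow(2, Rational(1, 2)), Pow(R, Rational(1, 2))))), Pow(R, Rational(1, 2))) = Mul(Mul(Pow(2, Rational(1, 2)), Pow(R, Rational(1, 2)), Add(1, Mul(Pow(2, Rational(1, 2)), Pow(R, Rational(1, 2))))), Pow(R, Rational(1, 2))) = Mul(R, Pow(2, Rational(1, 2)), Add(1, Mul(Pow(2, Rational(1, 2)), Pow(R, Rational(1, 2))))))
Mul(Function('J')(u), S) = Mul(Add(Mul(2, Pow(34, Rational(3, 2))), Mul(34, Pow(2, Rational(1, 2)))), -45) = Mul(Add(Mul(2, Mul(34, Pow(34, Rational(1, 2)))), Mul(34, Pow(2, Rational(1, 2)))), -45) = Mul(Add(Mul(68, Pow(34, Rational(1, 2))), Mul(34, Pow(2, Rational(1, 2)))), -45) = Mul(Add(Mul(34, Pow(2, Rational(1, 2))), Mul(68, Pow(34, Rational(1, 2)))), -45) = Add(Mul(-3060, Pow(34, Rational(1, 2))), Mul(-1530, Pow(2, Rational(1, 2))))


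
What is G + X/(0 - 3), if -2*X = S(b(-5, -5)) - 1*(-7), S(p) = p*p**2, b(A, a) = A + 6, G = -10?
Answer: -26/3 ≈ -8.6667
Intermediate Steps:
b(A, a) = 6 + A
S(p) = p**3
X = -4 (X = -((6 - 5)**3 - 1*(-7))/2 = -(1**3 + 7)/2 = -(1 + 7)/2 = -1/2*8 = -4)
G + X/(0 - 3) = -10 - 4/(0 - 3) = -10 - 4/(-3) = -10 - 1/3*(-4) = -10 + 4/3 = -26/3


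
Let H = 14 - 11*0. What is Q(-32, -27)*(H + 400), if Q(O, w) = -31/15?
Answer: -4278/5 ≈ -855.60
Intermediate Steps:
Q(O, w) = -31/15 (Q(O, w) = -31*1/15 = -31/15)
H = 14 (H = 14 + 0 = 14)
Q(-32, -27)*(H + 400) = -31*(14 + 400)/15 = -31/15*414 = -4278/5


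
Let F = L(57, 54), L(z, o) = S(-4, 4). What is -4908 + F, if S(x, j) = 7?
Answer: -4901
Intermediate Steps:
L(z, o) = 7
F = 7
-4908 + F = -4908 + 7 = -4901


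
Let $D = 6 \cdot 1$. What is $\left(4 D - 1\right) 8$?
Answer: $184$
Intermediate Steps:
$D = 6$
$\left(4 D - 1\right) 8 = \left(4 \cdot 6 - 1\right) 8 = \left(24 - 1\right) 8 = 23 \cdot 8 = 184$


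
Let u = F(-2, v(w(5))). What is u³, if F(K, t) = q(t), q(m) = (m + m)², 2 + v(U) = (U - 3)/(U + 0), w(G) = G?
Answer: 16777216/15625 ≈ 1073.7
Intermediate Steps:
v(U) = -2 + (-3 + U)/U (v(U) = -2 + (U - 3)/(U + 0) = -2 + (-3 + U)/U)
q(m) = 4*m² (q(m) = (2*m)² = 4*m²)
F(K, t) = 4*t²
u = 256/25 (u = 4*((-3 - 1*5)/5)² = 4*((-3 - 5)/5)² = 4*((⅕)*(-8))² = 4*(-8/5)² = 4*(64/25) = 256/25 ≈ 10.240)
u³ = (256/25)³ = 16777216/15625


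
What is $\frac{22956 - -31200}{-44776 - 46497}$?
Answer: $- \frac{54156}{91273} \approx -0.59334$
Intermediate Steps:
$\frac{22956 - -31200}{-44776 - 46497} = \frac{22956 + 31200}{-91273} = 54156 \left(- \frac{1}{91273}\right) = - \frac{54156}{91273}$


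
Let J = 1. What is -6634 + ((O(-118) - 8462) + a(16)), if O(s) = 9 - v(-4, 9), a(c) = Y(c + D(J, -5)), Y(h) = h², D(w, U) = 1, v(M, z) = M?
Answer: -14794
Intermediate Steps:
a(c) = (1 + c)² (a(c) = (c + 1)² = (1 + c)²)
O(s) = 13 (O(s) = 9 - 1*(-4) = 9 + 4 = 13)
-6634 + ((O(-118) - 8462) + a(16)) = -6634 + ((13 - 8462) + (1 + 16)²) = -6634 + (-8449 + 17²) = -6634 + (-8449 + 289) = -6634 - 8160 = -14794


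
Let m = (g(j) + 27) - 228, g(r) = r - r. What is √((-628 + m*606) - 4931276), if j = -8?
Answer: I*√5053710 ≈ 2248.0*I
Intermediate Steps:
g(r) = 0
m = -201 (m = (0 + 27) - 228 = 27 - 228 = -201)
√((-628 + m*606) - 4931276) = √((-628 - 201*606) - 4931276) = √((-628 - 121806) - 4931276) = √(-122434 - 4931276) = √(-5053710) = I*√5053710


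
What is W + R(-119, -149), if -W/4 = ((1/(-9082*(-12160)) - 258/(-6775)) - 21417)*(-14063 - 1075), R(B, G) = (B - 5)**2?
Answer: -24257474759923239557/18705287200 ≈ -1.2968e+9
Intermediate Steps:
R(B, G) = (-5 + B)**2
W = -24257762372419226757/18705287200 (W = -4*((1/(-9082*(-12160)) - 258/(-6775)) - 21417)*(-14063 - 1075) = -4*((-1/9082*(-1/12160) - 258*(-1/6775)) - 21417)*(-15138) = -4*((1/110437120 + 258/6775) - 21417)*(-15138) = -4*(5698556747/149642297600 - 21417)*(-15138) = -(-3204883389142453)*(-15138)/37410574400 = -4*24257762372419226757/74821148800 = -24257762372419226757/18705287200 ≈ -1.2968e+9)
W + R(-119, -149) = -24257762372419226757/18705287200 + (-5 - 119)**2 = -24257762372419226757/18705287200 + (-124)**2 = -24257762372419226757/18705287200 + 15376 = -24257474759923239557/18705287200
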